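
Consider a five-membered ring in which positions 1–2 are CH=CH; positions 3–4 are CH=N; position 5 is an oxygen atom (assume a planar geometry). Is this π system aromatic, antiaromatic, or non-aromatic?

Aromatic

All ring atoms are sp² and supply a p orbital to the ring (every atom in a ring double bond is sp² and brings one electron to the p orbital; each =N– nitrogen is pyridine-type (lone pair in the sp² plane, one electron in the p orbital); the oxygen donates one lone pair from its p orbital); the conjugation is uninterrupted.
Counting π electrons: 2 × 2 = 4 from the double-bond units + 2 from the O atom = 6.
Since 6 = 4·1 + 2, the ring meets the 4n+2 criterion.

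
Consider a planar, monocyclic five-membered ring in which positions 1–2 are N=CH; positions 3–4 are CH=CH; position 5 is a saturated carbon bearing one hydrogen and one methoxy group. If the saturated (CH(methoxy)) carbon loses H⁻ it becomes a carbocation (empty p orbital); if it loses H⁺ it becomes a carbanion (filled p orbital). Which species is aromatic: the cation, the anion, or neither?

The anion

In both ions every ring atom is sp² and contributes a p orbital, so both rings are fully conjugated.
Cation: 2 × 2 + 0 = 4 π electrons → 4(1), antiaromatic.
Anion: 2 × 2 + 2 = 6 π electrons → 4(1)+2, aromatic.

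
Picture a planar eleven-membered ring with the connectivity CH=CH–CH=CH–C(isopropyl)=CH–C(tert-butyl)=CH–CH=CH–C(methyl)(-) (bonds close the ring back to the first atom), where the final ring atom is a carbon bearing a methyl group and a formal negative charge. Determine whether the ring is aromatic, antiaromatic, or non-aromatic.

Antiaromatic

Every ring atom contributes a p orbital perpendicular to the ring (every atom in a ring double bond is sp² and brings one electron to the p orbital; the carbanion's lone pair occupies the p orbital), so the π system is cyclic and fully conjugated.
Adding the contributions, 5 × 2 = 10 from the double-bond units + 2 from the C(methyl)(-) atom = 12.
12 = 4(3); a planar, fully conjugated 4n system is antiaromatic.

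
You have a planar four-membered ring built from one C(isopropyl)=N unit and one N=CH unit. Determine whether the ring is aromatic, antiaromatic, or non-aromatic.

Antiaromatic

Every ring atom contributes a p orbital perpendicular to the ring (each doubly-bonded ring atom is sp² with one p-orbital electron; the doubly-bonded nitrogens are pyridine-type — their lone pairs lie in the ring plane, leaving one electron in the p orbital), so the π system is cyclic and fully conjugated.
Counting π electrons: 2 × 2 = 4 from the 2 double-bond units.
4 is a 4n count (n = 1), so the planar conjugated ring is antiaromatic.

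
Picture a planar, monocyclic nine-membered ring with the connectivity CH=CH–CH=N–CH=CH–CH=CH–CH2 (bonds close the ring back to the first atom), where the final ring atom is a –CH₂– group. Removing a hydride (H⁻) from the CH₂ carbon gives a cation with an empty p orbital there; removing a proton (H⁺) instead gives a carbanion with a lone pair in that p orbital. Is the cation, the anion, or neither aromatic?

In both ions every ring atom is sp² and contributes a p orbital, so both rings are fully conjugated.
Cation: 4 × 2 + 0 = 8 π electrons → 4(2), antiaromatic.
Anion: 4 × 2 + 2 = 10 π electrons → 4(2)+2, aromatic.

The anion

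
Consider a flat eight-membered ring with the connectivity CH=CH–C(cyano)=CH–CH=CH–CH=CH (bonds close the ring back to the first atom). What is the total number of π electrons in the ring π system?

8

All ring atoms are sp² and supply a p orbital to the ring (every atom in a ring double bond is sp² and brings one electron to the p orbital); the conjugation is uninterrupted.
Adding the contributions, 4 × 2 = 8 from the 4 double-bond units.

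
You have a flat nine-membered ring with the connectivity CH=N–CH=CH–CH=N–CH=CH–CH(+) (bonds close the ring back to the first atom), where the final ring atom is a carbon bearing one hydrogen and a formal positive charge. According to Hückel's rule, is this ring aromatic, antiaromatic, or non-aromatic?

Check conjugation: each doubly-bonded ring atom is sp² with one p-orbital electron; each =N– nitrogen is pyridine-type (lone pair in the sp² plane, one electron in the p orbital); the carbocation has an empty p orbital — every position has a p orbital, so the cyclic π system is continuous.
π-electron count: 4 × 2 = 8 from the double-bond units + 0 from the CH(+) atom = 8.
8 is a 4n count (n = 2), so the planar conjugated ring is antiaromatic.

Antiaromatic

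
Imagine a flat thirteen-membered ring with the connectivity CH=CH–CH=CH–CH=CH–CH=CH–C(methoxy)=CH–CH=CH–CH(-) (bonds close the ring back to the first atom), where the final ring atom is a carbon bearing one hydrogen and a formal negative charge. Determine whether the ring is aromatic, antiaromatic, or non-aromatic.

Aromatic

Check conjugation: the double-bond atoms are sp², each contributing one p electron; the carbanion's lone pair occupies the p orbital — every position has a p orbital, so the cyclic π system is continuous.
Tallying contributions gives 6 × 2 = 12 from the double-bond units + 2 from the CH(-) atom = 14.
Since 14 = 4·3 + 2, the ring meets the 4n+2 criterion.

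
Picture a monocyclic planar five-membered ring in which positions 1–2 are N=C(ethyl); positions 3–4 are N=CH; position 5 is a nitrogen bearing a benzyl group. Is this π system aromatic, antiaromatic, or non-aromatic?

The p orbitals form a continuous loop: every atom in a ring double bond is sp² and brings one electron to the p orbital; the doubly-bonded nitrogens are pyridine-type — their lone pairs lie in the ring plane, leaving one electron in the p orbital; the pyrrole-type nitrogen donates its lone pair from the p orbital. The ring is fully conjugated.
Tallying contributions gives 2 × 2 = 4 from the double-bond units + 2 from the N(benzyl) atom = 6.
Since 6 = 4·1 + 2, the ring meets the 4n+2 criterion.

Aromatic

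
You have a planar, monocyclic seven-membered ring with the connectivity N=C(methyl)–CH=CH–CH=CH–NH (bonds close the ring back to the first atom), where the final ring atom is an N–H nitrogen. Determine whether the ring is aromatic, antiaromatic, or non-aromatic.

Antiaromatic

Every ring atom contributes a p orbital perpendicular to the ring (every atom in a ring double bond is sp² and brings one electron to the p orbital; the doubly-bonded nitrogens are pyridine-type — their lone pairs lie in the ring plane, leaving one electron in the p orbital; the pyrrole-type nitrogen donates its lone pair from the p orbital), so the π system is cyclic and fully conjugated.
π-electron count: 3 × 2 = 6 from the double-bond units + 2 from the NH atom = 8.
With 8 = 4·2 π electrons, Hückel's rule classifies the planar ring as antiaromatic.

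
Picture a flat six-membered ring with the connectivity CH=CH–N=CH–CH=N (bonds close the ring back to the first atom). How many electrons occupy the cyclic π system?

6

The p orbitals form a continuous loop: each doubly-bonded ring atom is sp² with one p-orbital electron; the doubly-bonded nitrogens are pyridine-type — their lone pairs lie in the ring plane, leaving one electron in the p orbital. The ring is fully conjugated.
Adding the contributions, 3 × 2 = 6 from the 3 double-bond units.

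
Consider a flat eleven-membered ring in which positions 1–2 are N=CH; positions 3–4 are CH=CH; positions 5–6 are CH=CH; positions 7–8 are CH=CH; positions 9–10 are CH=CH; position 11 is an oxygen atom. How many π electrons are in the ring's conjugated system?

12

Every ring atom contributes a p orbital perpendicular to the ring (every atom in a ring double bond is sp² and brings one electron to the p orbital; each sp² =N– keeps its lone pair in-plane and puts one electron into the π system; the oxygen donates one lone pair from its p orbital), so the π system is cyclic and fully conjugated.
Adding the contributions, 5 × 2 = 10 from the double-bond units + 2 from the O atom = 12.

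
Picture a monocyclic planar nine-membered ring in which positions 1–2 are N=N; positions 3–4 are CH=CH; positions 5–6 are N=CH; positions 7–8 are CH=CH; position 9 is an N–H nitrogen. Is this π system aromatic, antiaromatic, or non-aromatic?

Aromatic

Every ring atom contributes a p orbital perpendicular to the ring (the double-bond atoms are sp², each contributing one p electron; each =N– nitrogen is pyridine-type (lone pair in the sp² plane, one electron in the p orbital); the pyrrole-type nitrogen donates its lone pair from the p orbital), so the π system is cyclic and fully conjugated.
π-electron count: 4 × 2 = 8 from the double-bond units + 2 from the NH atom = 10.
Since 10 = 4·2 + 2, the ring meets the 4n+2 criterion.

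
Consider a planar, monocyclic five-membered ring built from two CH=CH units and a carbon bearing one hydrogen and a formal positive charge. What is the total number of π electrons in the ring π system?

Every ring atom contributes a p orbital perpendicular to the ring (each doubly-bonded ring atom is sp² with one p-orbital electron; the carbocation has an empty p orbital), so the π system is cyclic and fully conjugated.
Tallying contributions gives 2 × 2 = 4 from the double-bond units + 0 from the CH(+) atom = 4.
(This ring is the cyclopentadienyl cation.)

4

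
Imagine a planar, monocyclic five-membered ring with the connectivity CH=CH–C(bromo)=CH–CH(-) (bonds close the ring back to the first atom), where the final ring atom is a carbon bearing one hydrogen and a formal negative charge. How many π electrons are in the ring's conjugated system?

6

Check conjugation: each doubly-bonded ring atom is sp² with one p-orbital electron; the carbanion's lone pair occupies the p orbital — every position has a p orbital, so the cyclic π system is continuous.
Counting π electrons: 2 × 2 = 4 from the double-bond units + 2 from the CH(-) atom = 6.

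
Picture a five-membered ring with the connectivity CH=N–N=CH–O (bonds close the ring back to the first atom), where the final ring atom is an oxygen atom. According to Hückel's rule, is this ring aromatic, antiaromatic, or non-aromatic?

The p orbitals form a continuous loop: each doubly-bonded ring atom is sp² with one p-orbital electron; the doubly-bonded nitrogens are pyridine-type — their lone pairs lie in the ring plane, leaving one electron in the p orbital; the oxygen donates one lone pair from its p orbital. The ring is fully conjugated.
π-electron count: 2 × 2 = 4 from the double-bond units + 2 from the O atom = 6.
6 = 4(1) + 2, which satisfies Hückel's 4n+2 rule.

Aromatic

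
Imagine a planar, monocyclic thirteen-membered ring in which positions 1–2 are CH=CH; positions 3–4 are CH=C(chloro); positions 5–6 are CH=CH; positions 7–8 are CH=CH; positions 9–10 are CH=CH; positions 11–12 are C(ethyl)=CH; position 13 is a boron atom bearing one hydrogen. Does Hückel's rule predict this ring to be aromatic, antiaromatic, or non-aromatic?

All ring atoms are sp² and supply a p orbital to the ring (each doubly-bonded ring atom is sp² with one p-orbital electron; the boron has an empty p orbital); the conjugation is uninterrupted.
Tallying contributions gives 6 × 2 = 12 from the double-bond units + 0 from the BH atom = 12.
12 = 4(3); a planar, fully conjugated 4n system is antiaromatic.

Antiaromatic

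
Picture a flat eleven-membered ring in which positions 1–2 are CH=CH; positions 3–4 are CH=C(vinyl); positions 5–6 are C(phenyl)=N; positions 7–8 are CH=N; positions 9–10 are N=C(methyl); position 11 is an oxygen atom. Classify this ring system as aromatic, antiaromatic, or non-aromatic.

Every ring atom contributes a p orbital perpendicular to the ring (every atom in a ring double bond is sp² and brings one electron to the p orbital; each =N– nitrogen is pyridine-type (lone pair in the sp² plane, one electron in the p orbital); the oxygen donates one lone pair from its p orbital), so the π system is cyclic and fully conjugated.
Counting π electrons: 5 × 2 = 10 from the double-bond units + 2 from the O atom = 12.
A 4n π count (12, n = 3) in a planar conjugated ring means antiaromatic.

Antiaromatic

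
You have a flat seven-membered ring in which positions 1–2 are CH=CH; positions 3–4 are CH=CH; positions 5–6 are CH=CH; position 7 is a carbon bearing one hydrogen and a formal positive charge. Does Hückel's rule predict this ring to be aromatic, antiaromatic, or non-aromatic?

Aromatic

Check conjugation: each doubly-bonded ring atom is sp² with one p-orbital electron; the carbocation has an empty p orbital — every position has a p orbital, so the cyclic π system is continuous.
Adding the contributions, 3 × 2 = 6 from the double-bond units + 0 from the CH(+) atom = 6.
With 6 π electrons (n = 1), the Hückel 4n+2 condition holds.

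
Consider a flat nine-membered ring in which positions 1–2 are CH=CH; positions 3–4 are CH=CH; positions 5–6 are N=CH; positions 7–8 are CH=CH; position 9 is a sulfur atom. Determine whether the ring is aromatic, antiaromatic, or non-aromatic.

Aromatic

The p orbitals form a continuous loop: each doubly-bonded ring atom is sp² with one p-orbital electron; the doubly-bonded nitrogens are pyridine-type — their lone pairs lie in the ring plane, leaving one electron in the p orbital; the sulfur donates one lone pair from its p orbital. The ring is fully conjugated.
Tallying contributions gives 4 × 2 = 8 from the double-bond units + 2 from the S atom = 10.
With 10 π electrons (n = 2), the Hückel 4n+2 condition holds.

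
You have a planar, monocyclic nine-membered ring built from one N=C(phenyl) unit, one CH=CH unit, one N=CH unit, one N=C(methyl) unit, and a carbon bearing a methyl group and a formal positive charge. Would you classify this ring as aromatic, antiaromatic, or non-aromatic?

Every ring atom contributes a p orbital perpendicular to the ring (each doubly-bonded ring atom is sp² with one p-orbital electron; each =N– nitrogen is pyridine-type (lone pair in the sp² plane, one electron in the p orbital); the carbocation has an empty p orbital), so the π system is cyclic and fully conjugated.
π-electron count: 4 × 2 = 8 from the double-bond units + 0 from the C(methyl)(+) atom = 8.
8 is a 4n count (n = 2), so the planar conjugated ring is antiaromatic.

Antiaromatic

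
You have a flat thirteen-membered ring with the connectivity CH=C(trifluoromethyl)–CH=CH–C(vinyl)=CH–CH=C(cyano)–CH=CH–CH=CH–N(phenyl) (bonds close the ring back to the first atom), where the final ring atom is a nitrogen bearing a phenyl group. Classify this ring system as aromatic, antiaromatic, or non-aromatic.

The p orbitals form a continuous loop: the double-bond atoms are sp², each contributing one p electron; the pyrrole-type nitrogen donates its lone pair from the p orbital. The ring is fully conjugated.
Tallying contributions gives 6 × 2 = 12 from the double-bond units + 2 from the N(phenyl) atom = 14.
That gives a 4n+2 count (14, n = 3).

Aromatic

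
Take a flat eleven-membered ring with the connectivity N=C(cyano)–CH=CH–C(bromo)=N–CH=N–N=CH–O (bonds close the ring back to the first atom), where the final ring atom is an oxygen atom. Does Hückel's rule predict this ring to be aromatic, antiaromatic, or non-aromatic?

The p orbitals form a continuous loop: the double-bond atoms are sp², each contributing one p electron; each sp² =N– keeps its lone pair in-plane and puts one electron into the π system; the oxygen donates one lone pair from its p orbital. The ring is fully conjugated.
π-electron count: 5 × 2 = 10 from the double-bond units + 2 from the O atom = 12.
A 4n π count (12, n = 3) in a planar conjugated ring means antiaromatic.

Antiaromatic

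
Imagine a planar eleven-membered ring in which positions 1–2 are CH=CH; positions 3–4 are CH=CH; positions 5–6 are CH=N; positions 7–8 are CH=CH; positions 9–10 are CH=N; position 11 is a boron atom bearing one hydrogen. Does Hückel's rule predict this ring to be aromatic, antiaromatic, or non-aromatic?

Every ring atom contributes a p orbital perpendicular to the ring (each doubly-bonded ring atom is sp² with one p-orbital electron; the doubly-bonded nitrogens are pyridine-type — their lone pairs lie in the ring plane, leaving one electron in the p orbital; the boron has an empty p orbital), so the π system is cyclic and fully conjugated.
Counting π electrons: 5 × 2 = 10 from the double-bond units + 0 from the BH atom = 10.
That gives a 4n+2 count (10, n = 2).

Aromatic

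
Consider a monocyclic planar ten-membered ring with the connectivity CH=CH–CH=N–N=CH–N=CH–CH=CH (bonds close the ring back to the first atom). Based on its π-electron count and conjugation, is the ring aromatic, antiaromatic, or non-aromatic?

Aromatic

All ring atoms are sp² and supply a p orbital to the ring (the double-bond atoms are sp², each contributing one p electron; each sp² =N– keeps its lone pair in-plane and puts one electron into the π system); the conjugation is uninterrupted.
Tallying contributions gives 5 × 2 = 10 from the 5 double-bond units.
10 = 4(2) + 2, which satisfies Hückel's 4n+2 rule.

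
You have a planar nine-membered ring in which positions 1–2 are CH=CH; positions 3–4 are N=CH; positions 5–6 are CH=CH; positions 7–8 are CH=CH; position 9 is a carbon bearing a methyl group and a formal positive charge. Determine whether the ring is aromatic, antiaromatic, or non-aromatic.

Antiaromatic

Check conjugation: the double-bond atoms are sp², each contributing one p electron; each sp² =N– keeps its lone pair in-plane and puts one electron into the π system; the carbocation has an empty p orbital — every position has a p orbital, so the cyclic π system is continuous.
π-electron count: 4 × 2 = 8 from the double-bond units + 0 from the C(methyl)(+) atom = 8.
A 4n π count (8, n = 2) in a planar conjugated ring means antiaromatic.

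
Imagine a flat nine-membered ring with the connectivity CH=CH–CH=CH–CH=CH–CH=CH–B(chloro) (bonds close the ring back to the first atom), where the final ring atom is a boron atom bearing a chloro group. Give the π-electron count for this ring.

Check conjugation: the double-bond atoms are sp², each contributing one p electron; the boron has an empty p orbital — every position has a p orbital, so the cyclic π system is continuous.
π-electron count: 4 × 2 = 8 from the double-bond units + 0 from the B(chloro) atom = 8.

8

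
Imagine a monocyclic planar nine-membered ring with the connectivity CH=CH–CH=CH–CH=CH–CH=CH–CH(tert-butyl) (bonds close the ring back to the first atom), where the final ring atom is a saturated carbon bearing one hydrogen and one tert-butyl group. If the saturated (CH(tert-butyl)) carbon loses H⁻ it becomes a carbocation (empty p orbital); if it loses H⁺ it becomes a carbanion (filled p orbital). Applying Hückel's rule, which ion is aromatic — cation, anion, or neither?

In both ions every ring atom is sp² and contributes a p orbital, so both rings are fully conjugated.
Cation: 4 × 2 + 0 = 8 π electrons → 4(2), antiaromatic.
Anion: 4 × 2 + 2 = 10 π electrons → 4(2)+2, aromatic.

The anion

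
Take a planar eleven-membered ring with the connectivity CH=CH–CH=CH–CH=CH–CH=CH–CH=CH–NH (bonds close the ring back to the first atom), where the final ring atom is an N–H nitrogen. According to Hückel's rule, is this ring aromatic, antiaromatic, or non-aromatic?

Every ring atom contributes a p orbital perpendicular to the ring (each doubly-bonded ring atom is sp² with one p-orbital electron; the pyrrole-type nitrogen donates its lone pair from the p orbital), so the π system is cyclic and fully conjugated.
Tallying contributions gives 5 × 2 = 10 from the double-bond units + 2 from the NH atom = 12.
12 = 4(3); a planar, fully conjugated 4n system is antiaromatic.

Antiaromatic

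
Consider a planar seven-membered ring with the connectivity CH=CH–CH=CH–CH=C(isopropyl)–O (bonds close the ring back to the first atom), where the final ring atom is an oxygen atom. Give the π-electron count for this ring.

8

Every ring atom contributes a p orbital perpendicular to the ring (every atom in a ring double bond is sp² and brings one electron to the p orbital; the oxygen donates one lone pair from its p orbital), so the π system is cyclic and fully conjugated.
π-electron count: 3 × 2 = 6 from the double-bond units + 2 from the O atom = 8.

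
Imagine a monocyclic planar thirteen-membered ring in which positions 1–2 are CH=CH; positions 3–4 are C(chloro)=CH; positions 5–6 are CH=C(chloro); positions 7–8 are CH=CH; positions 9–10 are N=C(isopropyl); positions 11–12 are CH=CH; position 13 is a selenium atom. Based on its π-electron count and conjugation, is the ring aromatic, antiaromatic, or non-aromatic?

Check conjugation: each doubly-bonded ring atom is sp² with one p-orbital electron; each sp² =N– keeps its lone pair in-plane and puts one electron into the π system; the selenium donates one lone pair from its p orbital — every position has a p orbital, so the cyclic π system is continuous.
Tallying contributions gives 6 × 2 = 12 from the double-bond units + 2 from the Se atom = 14.
That gives a 4n+2 count (14, n = 3).

Aromatic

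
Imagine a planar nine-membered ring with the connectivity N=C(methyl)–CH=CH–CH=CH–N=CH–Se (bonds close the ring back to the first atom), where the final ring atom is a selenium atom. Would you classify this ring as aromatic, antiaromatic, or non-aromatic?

Check conjugation: the double-bond atoms are sp², each contributing one p electron; each =N– nitrogen is pyridine-type (lone pair in the sp² plane, one electron in the p orbital); the selenium donates one lone pair from its p orbital — every position has a p orbital, so the cyclic π system is continuous.
Counting π electrons: 4 × 2 = 8 from the double-bond units + 2 from the Se atom = 10.
Since 10 = 4·2 + 2, the ring meets the 4n+2 criterion.

Aromatic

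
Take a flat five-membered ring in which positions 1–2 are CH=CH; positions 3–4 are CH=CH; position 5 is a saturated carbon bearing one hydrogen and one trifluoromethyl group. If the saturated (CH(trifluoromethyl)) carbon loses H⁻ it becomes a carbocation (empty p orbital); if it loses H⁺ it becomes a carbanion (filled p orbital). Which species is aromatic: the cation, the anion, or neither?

The anion

In either ion the ring is fully conjugated: every atom, including the new sp² carbon, supplies a p orbital.
Cation: 2 × 2 + 0 = 4 π electrons → 4(1), antiaromatic.
Anion: 2 × 2 + 2 = 6 π electrons → 4(1)+2, aromatic.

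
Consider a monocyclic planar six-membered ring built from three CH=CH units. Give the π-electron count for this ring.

6

Every ring atom contributes a p orbital perpendicular to the ring (each doubly-bonded ring atom is sp² with one p-orbital electron), so the π system is cyclic and fully conjugated.
Adding the contributions, 3 × 2 = 6 from the 3 double-bond units.
(This ring is benzene.)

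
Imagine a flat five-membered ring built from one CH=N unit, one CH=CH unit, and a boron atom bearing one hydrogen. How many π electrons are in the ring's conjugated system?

Every ring atom contributes a p orbital perpendicular to the ring (each doubly-bonded ring atom is sp² with one p-orbital electron; the doubly-bonded nitrogens are pyridine-type — their lone pairs lie in the ring plane, leaving one electron in the p orbital; the boron has an empty p orbital), so the π system is cyclic and fully conjugated.
Tallying contributions gives 2 × 2 = 4 from the double-bond units + 0 from the BH atom = 4.

4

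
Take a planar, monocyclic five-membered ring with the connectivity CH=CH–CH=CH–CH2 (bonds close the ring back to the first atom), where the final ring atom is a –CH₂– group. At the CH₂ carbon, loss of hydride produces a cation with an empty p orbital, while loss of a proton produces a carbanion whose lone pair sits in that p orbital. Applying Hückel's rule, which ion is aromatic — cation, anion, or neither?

The anion

In either ion the ring is fully conjugated: every atom, including the new sp² carbon, supplies a p orbital.
Cation: 2 × 2 + 0 = 4 π electrons → 4(1), antiaromatic.
Anion: 2 × 2 + 2 = 6 π electrons → 4(1)+2, aromatic.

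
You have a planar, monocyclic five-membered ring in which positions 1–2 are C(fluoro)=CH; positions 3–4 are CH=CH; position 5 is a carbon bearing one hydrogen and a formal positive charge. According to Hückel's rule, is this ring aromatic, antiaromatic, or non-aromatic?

Antiaromatic

All ring atoms are sp² and supply a p orbital to the ring (each doubly-bonded ring atom is sp² with one p-orbital electron; the carbocation has an empty p orbital); the conjugation is uninterrupted.
π-electron count: 2 × 2 = 4 from the double-bond units + 0 from the CH(+) atom = 4.
4 is a 4n count (n = 1), so the planar conjugated ring is antiaromatic.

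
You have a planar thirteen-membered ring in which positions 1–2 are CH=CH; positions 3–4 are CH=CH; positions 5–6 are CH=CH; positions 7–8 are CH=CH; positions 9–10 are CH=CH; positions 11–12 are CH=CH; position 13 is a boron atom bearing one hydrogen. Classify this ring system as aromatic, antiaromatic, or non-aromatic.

All ring atoms are sp² and supply a p orbital to the ring (the double-bond atoms are sp², each contributing one p electron; the boron has an empty p orbital); the conjugation is uninterrupted.
Adding the contributions, 6 × 2 = 12 from the double-bond units + 0 from the BH atom = 12.
With 12 = 4·3 π electrons, Hückel's rule classifies the planar ring as antiaromatic.

Antiaromatic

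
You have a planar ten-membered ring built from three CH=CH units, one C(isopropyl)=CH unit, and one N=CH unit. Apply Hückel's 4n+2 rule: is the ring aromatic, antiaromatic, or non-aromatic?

Aromatic

The p orbitals form a continuous loop: every atom in a ring double bond is sp² and brings one electron to the p orbital; each =N– nitrogen is pyridine-type (lone pair in the sp² plane, one electron in the p orbital). The ring is fully conjugated.
π-electron count: 5 × 2 = 10 from the 5 double-bond units.
With 10 π electrons (n = 2), the Hückel 4n+2 condition holds.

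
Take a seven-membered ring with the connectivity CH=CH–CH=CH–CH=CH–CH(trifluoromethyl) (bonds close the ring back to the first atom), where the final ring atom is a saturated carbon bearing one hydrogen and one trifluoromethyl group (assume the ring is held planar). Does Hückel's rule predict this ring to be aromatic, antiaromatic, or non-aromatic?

Because that saturated carbon is sp³ and has no p orbital in the ring π system at the CH(trifluoromethyl) position, the π system cannot extend all the way around the ring.
Broken conjugation rules out both aromaticity and antiaromaticity.

Non-aromatic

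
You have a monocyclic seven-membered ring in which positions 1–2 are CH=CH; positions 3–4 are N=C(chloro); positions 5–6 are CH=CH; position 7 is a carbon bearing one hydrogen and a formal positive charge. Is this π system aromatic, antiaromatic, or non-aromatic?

Aromatic

Every ring atom contributes a p orbital perpendicular to the ring (the double-bond atoms are sp², each contributing one p electron; each =N– nitrogen is pyridine-type (lone pair in the sp² plane, one electron in the p orbital); the carbocation has an empty p orbital), so the π system is cyclic and fully conjugated.
π-electron count: 3 × 2 = 6 from the double-bond units + 0 from the CH(+) atom = 6.
6 = 4(1) + 2, which satisfies Hückel's 4n+2 rule.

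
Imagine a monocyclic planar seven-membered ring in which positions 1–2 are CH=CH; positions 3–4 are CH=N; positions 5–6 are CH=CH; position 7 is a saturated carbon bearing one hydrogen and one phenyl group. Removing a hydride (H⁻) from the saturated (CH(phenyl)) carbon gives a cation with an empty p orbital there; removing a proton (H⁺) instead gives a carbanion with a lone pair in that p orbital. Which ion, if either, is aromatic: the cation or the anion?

Both ions have a continuous loop of p orbitals — each ring atom is sp².
Cation: 3 × 2 + 0 = 6 π electrons → 4(1)+2, aromatic.
Anion: 3 × 2 + 2 = 8 π electrons → 4(2), antiaromatic.

The cation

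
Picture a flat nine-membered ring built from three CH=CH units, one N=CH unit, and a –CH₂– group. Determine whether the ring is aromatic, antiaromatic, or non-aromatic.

Non-aromatic

Because the tetrahedral CH₂ carbon is sp³ and has no p orbital in the ring π system at the CH2 position, the π system cannot extend all the way around the ring.
Broken conjugation rules out both aromaticity and antiaromaticity.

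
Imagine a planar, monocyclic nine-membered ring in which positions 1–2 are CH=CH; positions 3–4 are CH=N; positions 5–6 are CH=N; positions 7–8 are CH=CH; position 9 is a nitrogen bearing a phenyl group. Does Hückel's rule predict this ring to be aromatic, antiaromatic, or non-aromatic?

The p orbitals form a continuous loop: every atom in a ring double bond is sp² and brings one electron to the p orbital; the doubly-bonded nitrogens are pyridine-type — their lone pairs lie in the ring plane, leaving one electron in the p orbital; the pyrrole-type nitrogen donates its lone pair from the p orbital. The ring is fully conjugated.
Tallying contributions gives 4 × 2 = 8 from the double-bond units + 2 from the N(phenyl) atom = 10.
Since 10 = 4·2 + 2, the ring meets the 4n+2 criterion.

Aromatic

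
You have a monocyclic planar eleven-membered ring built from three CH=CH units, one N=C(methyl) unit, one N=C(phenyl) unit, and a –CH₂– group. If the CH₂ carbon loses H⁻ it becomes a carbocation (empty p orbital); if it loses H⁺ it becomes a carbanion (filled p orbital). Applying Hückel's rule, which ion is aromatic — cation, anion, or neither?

The cation

Once that carbon is sp², every ring atom has a p orbital and both ions are fully conjugated.
Cation: 5 × 2 + 0 = 10 π electrons → 4(2)+2, aromatic.
Anion: 5 × 2 + 2 = 12 π electrons → 4(3), antiaromatic.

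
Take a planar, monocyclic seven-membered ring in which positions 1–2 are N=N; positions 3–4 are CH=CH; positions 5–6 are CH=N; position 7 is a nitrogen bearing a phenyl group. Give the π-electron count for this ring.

8

All ring atoms are sp² and supply a p orbital to the ring (every atom in a ring double bond is sp² and brings one electron to the p orbital; each =N– nitrogen is pyridine-type (lone pair in the sp² plane, one electron in the p orbital); the pyrrole-type nitrogen donates its lone pair from the p orbital); the conjugation is uninterrupted.
Tallying contributions gives 3 × 2 = 6 from the double-bond units + 2 from the N(phenyl) atom = 8.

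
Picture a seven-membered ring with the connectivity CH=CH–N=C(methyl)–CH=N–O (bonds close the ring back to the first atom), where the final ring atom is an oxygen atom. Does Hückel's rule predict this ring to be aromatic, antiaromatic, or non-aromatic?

All ring atoms are sp² and supply a p orbital to the ring (the double-bond atoms are sp², each contributing one p electron; the doubly-bonded nitrogens are pyridine-type — their lone pairs lie in the ring plane, leaving one electron in the p orbital; the oxygen donates one lone pair from its p orbital); the conjugation is uninterrupted.
Adding the contributions, 3 × 2 = 6 from the double-bond units + 2 from the O atom = 8.
8 = 4(2); a planar, fully conjugated 4n system is antiaromatic.

Antiaromatic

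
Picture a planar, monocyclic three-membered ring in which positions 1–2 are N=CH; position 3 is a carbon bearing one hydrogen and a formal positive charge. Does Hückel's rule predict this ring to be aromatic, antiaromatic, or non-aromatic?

Aromatic

The p orbitals form a continuous loop: the double-bond atoms are sp², each contributing one p electron; the doubly-bonded nitrogens are pyridine-type — their lone pairs lie in the ring plane, leaving one electron in the p orbital; the carbocation has an empty p orbital. The ring is fully conjugated.
Counting π electrons: 1 × 2 = 2 from the double-bond unit + 0 from the CH(+) atom = 2.
Since 2 = 4·0 + 2, the ring meets the 4n+2 criterion.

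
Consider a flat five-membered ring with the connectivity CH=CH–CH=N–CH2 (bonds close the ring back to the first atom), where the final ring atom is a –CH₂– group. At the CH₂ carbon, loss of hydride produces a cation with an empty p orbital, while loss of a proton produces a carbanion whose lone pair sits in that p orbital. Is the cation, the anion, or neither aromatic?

Once that carbon is sp², every ring atom has a p orbital and both ions are fully conjugated.
Cation: 2 × 2 + 0 = 4 π electrons → 4(1), antiaromatic.
Anion: 2 × 2 + 2 = 6 π electrons → 4(1)+2, aromatic.

The anion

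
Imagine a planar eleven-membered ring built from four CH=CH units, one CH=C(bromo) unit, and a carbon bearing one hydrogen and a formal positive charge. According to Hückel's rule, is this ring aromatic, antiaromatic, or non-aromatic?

Aromatic

All ring atoms are sp² and supply a p orbital to the ring (each doubly-bonded ring atom is sp² with one p-orbital electron; the carbocation has an empty p orbital); the conjugation is uninterrupted.
Tallying contributions gives 5 × 2 = 10 from the double-bond units + 0 from the CH(+) atom = 10.
10 = 4(2) + 2, which satisfies Hückel's 4n+2 rule.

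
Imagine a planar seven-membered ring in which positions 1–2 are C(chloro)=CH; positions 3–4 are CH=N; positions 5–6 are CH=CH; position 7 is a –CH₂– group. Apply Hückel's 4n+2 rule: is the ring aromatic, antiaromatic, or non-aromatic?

Non-aromatic

The CH2 position has four σ bonds — the tetrahedral CH₂ carbon is sp³ and has no p orbital in the ring π system — so the cyclic conjugation is interrupted.
Without a continuous loop of overlapping p orbitals the Hückel electron count never comes into play.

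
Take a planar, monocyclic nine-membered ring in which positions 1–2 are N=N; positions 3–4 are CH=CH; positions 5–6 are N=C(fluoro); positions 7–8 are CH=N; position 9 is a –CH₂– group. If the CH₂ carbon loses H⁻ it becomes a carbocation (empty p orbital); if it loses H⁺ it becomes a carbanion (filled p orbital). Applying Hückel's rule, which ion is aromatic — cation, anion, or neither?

Both ions have a continuous loop of p orbitals — each ring atom is sp².
Cation: 4 × 2 + 0 = 8 π electrons → 4(2), antiaromatic.
Anion: 4 × 2 + 2 = 10 π electrons → 4(2)+2, aromatic.

The anion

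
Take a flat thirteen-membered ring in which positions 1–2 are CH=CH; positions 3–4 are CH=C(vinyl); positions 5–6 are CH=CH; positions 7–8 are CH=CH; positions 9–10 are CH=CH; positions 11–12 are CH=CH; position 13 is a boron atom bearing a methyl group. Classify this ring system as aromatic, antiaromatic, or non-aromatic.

Check conjugation: every atom in a ring double bond is sp² and brings one electron to the p orbital; the boron has an empty p orbital — every position has a p orbital, so the cyclic π system is continuous.
π-electron count: 6 × 2 = 12 from the double-bond units + 0 from the B(methyl) atom = 12.
12 = 4(3); a planar, fully conjugated 4n system is antiaromatic.

Antiaromatic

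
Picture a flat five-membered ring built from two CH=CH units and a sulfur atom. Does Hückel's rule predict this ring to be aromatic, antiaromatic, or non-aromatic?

Aromatic

Check conjugation: the double-bond atoms are sp², each contributing one p electron; the sulfur donates one lone pair from its p orbital — every position has a p orbital, so the cyclic π system is continuous.
π-electron count: 2 × 2 = 4 from the double-bond units + 2 from the S atom = 6.
Since 6 = 4·1 + 2, the ring meets the 4n+2 criterion.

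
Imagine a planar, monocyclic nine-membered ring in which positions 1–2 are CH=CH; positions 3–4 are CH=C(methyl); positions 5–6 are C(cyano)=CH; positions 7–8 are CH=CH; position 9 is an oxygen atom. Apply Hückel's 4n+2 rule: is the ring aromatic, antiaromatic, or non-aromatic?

The p orbitals form a continuous loop: the double-bond atoms are sp², each contributing one p electron; the oxygen donates one lone pair from its p orbital. The ring is fully conjugated.
π-electron count: 4 × 2 = 8 from the double-bond units + 2 from the O atom = 10.
That gives a 4n+2 count (10, n = 2).

Aromatic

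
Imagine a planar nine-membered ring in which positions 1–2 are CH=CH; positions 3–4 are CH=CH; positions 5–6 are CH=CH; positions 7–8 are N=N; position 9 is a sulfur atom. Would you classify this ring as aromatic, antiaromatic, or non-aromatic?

Every ring atom contributes a p orbital perpendicular to the ring (the double-bond atoms are sp², each contributing one p electron; each sp² =N– keeps its lone pair in-plane and puts one electron into the π system; the sulfur donates one lone pair from its p orbital), so the π system is cyclic and fully conjugated.
π-electron count: 4 × 2 = 8 from the double-bond units + 2 from the S atom = 10.
With 10 π electrons (n = 2), the Hückel 4n+2 condition holds.

Aromatic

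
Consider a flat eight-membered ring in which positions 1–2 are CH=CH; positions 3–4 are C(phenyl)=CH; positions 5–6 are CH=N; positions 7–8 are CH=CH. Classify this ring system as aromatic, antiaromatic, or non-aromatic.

Antiaromatic

Every ring atom contributes a p orbital perpendicular to the ring (the double-bond atoms are sp², each contributing one p electron; each sp² =N– keeps its lone pair in-plane and puts one electron into the π system), so the π system is cyclic and fully conjugated.
π-electron count: 4 × 2 = 8 from the 4 double-bond units.
8 is a 4n count (n = 2), so the planar conjugated ring is antiaromatic.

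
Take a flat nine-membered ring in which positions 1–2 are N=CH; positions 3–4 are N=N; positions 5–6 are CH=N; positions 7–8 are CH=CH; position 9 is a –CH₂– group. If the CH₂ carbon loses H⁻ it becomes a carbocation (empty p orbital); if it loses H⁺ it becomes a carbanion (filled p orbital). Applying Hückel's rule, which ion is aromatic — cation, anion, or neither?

The anion

Both ions have a continuous loop of p orbitals — each ring atom is sp².
Cation: 4 × 2 + 0 = 8 π electrons → 4(2), antiaromatic.
Anion: 4 × 2 + 2 = 10 π electrons → 4(2)+2, aromatic.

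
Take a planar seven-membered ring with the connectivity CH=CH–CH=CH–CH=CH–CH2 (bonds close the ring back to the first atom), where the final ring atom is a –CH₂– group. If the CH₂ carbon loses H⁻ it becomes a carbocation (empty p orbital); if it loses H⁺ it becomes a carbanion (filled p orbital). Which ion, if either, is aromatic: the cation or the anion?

Both ions have a continuous loop of p orbitals — each ring atom is sp².
Cation: 3 × 2 + 0 = 6 π electrons → 4(1)+2, aromatic.
Anion: 3 × 2 + 2 = 8 π electrons → 4(2), antiaromatic.

The cation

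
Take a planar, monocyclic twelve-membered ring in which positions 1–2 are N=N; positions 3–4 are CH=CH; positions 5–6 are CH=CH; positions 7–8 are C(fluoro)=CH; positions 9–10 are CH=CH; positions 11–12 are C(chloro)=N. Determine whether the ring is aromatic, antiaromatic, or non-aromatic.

Antiaromatic

All ring atoms are sp² and supply a p orbital to the ring (the double-bond atoms are sp², each contributing one p electron; each =N– nitrogen is pyridine-type (lone pair in the sp² plane, one electron in the p orbital)); the conjugation is uninterrupted.
Adding the contributions, 6 × 2 = 12 from the 6 double-bond units.
12 is a 4n count (n = 3), so the planar conjugated ring is antiaromatic.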